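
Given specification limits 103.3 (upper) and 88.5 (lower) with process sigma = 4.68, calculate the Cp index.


Cp = (USL - LSL) / (6 * sigma)
= (103.3 - 88.5) / (6 * 4.68)
= 14.8000 / 28.0800
= 0.5271

0.5271


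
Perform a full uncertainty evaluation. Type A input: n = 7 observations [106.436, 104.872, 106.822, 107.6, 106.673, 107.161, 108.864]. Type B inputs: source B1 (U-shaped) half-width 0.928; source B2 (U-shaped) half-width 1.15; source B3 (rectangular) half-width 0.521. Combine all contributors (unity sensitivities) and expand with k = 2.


mean = (106.436 + 104.872 + 106.822 + 107.6 + 106.673 + 107.161 + 108.864) / 7 = 106.9182857
s = sqrt(sum((x - mean)^2)/(n-1)) = 1.2109755
u_A = s / sqrt(n) = 1.2109755 / sqrt(7) = 0.45770572
u_B1 = 0.928 / sqrt(2) = 0.65619509
u_B2 = 1.15 / sqrt(2) = 0.8131728
u_B3 = 0.521 / sqrt(3) = 0.30079949
uc = sqrt(0.45770572^2 + 0.65619509^2 + 0.8131728^2 + 0.30079949^2) = 1.1797529
U = k * uc = 2 * 1.1797529
U = 2.3595

2.3595


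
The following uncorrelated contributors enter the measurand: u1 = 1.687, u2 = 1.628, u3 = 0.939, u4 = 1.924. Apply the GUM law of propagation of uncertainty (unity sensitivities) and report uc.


uc = sqrt(1.687^2 + 1.628^2 + 0.939^2 + 1.924^2)
uc = sqrt(10.07985)
uc = 3.1749

3.1749


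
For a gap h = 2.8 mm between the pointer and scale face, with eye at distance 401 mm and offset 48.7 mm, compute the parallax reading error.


error = h * offset / d
= 2.8 * 48.7 / 401
= 0.3400

0.3400


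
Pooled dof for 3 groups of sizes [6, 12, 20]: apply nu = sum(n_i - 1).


nu = sum_i (n_i - 1)
nu = ((6 - 1) + (12 - 1) + (20 - 1))
nu = 5 + 11 + 19
nu = 35

35


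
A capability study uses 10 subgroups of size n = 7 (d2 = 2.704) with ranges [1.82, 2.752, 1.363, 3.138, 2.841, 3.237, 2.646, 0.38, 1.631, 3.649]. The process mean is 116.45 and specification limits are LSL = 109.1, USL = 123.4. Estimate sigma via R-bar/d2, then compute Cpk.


R_bar = (1.82 + 2.752 + 1.363 + 3.138 + 2.841 + 3.237 + 2.646 + 0.38 + 1.631 + 3.649) / 10 = 2.3457
sigma = R_bar / d2 = 2.3457 / 2.704 = 0.8674926
Cp = (USL - LSL)/(6*sigma) = (123.4 - 109.1)/(6*0.8674926) = 2.7474
Cpu = (123.4 - 116.45)/(3*0.8674926) = 2.6705
Cpl = (116.45 - 109.1)/(3*0.8674926) = 2.8242
Cpk = min(Cpu, Cpl) = 2.6705

2.6705


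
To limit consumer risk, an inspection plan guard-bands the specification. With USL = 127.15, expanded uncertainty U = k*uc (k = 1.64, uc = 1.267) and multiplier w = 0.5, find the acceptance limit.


U = k * uc = 1.64 * 1.267 = 2.07788
guard band g = w * U = 0.5 * 2.07788 = 1.03894
AL = USL - g = 127.15 - 1.03894
AL = 126.1111

126.1111


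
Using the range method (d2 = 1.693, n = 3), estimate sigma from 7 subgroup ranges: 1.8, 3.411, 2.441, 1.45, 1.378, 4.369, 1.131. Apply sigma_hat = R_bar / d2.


R_bar = (1.8 + 3.411 + 2.441 + 1.45 + 1.378 + 4.369 + 1.131) / 7
R_bar = 15.98 / 7 = 2.2828571
sigma_hat = R_bar / d2 = 2.2828571 / 1.693 = 1.3484

1.3484


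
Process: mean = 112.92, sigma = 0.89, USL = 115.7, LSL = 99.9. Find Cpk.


Cpu = (USL - mean) / (3*sigma) = (115.7 - 112.92) / (3*0.89) = 1.0412
Cpl = (mean - LSL) / (3*sigma) = (112.92 - 99.9) / (3*0.89) = 4.8764
Cpk = min(Cpu, Cpl) = 1.0412

1.0412


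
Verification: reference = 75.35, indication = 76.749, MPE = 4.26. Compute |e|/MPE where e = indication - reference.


e = indication - reference = 76.749 - 75.35 = 1.3990
|e| = 1.3990
ratio = |e| / MPE = 1.3990 / 4.26
ratio = 0.3284

0.3284


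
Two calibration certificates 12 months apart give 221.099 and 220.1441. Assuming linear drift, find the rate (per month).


rate = (v2 - v1) / months
= (220.1441 - 221.099) / 12
= -0.9549 / 12
= -0.0796

-0.0796


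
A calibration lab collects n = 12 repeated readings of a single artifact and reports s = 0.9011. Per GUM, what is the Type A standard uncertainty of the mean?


u_A = s / sqrt(n)
u_A = 0.9011 / sqrt(12)
u_A = 0.9011 / 3.4641016
u_A = 0.2601

0.2601


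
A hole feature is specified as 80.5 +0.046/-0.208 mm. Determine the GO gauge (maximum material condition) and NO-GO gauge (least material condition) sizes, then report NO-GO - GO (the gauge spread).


GO = nominal - lower_tol (smallest hole = maximum material condition)
GO = 80.5 - 0.208 = 80.292
NO-GO = nominal + upper_tol (largest hole = least material condition)
NO-GO = 80.5 + 0.046 = 80.546
spread = NO-GO - GO = 80.546 - 80.292 = 0.2540

0.2540


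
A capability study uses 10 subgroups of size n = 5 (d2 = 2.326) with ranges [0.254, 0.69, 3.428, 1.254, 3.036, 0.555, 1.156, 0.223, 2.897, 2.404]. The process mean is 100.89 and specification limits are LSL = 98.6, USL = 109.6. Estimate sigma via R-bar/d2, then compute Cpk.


R_bar = (0.254 + 0.69 + 3.428 + 1.254 + 3.036 + 0.555 + 1.156 + 0.223 + 2.897 + 2.404) / 10 = 1.5897
sigma = R_bar / d2 = 1.5897 / 2.326 = 0.68344798
Cp = (USL - LSL)/(6*sigma) = (109.6 - 98.6)/(6*0.68344798) = 2.6825
Cpu = (109.6 - 100.89)/(3*0.68344798) = 4.2481
Cpl = (100.89 - 98.6)/(3*0.68344798) = 1.1169
Cpk = min(Cpu, Cpl) = 1.1169

1.1169


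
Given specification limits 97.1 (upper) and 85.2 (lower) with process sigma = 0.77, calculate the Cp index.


Cp = (USL - LSL) / (6 * sigma)
= (97.1 - 85.2) / (6 * 0.77)
= 11.9000 / 4.6200
= 2.5758

2.5758


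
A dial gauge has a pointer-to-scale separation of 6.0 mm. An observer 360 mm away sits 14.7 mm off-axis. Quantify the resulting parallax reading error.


error = h * offset / d
= 6.0 * 14.7 / 360
= 0.2450

0.2450


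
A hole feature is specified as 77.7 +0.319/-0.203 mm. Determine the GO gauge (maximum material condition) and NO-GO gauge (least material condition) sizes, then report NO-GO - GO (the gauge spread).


GO = nominal - lower_tol (smallest hole = maximum material condition)
GO = 77.7 - 0.203 = 77.497
NO-GO = nominal + upper_tol (largest hole = least material condition)
NO-GO = 77.7 + 0.319 = 78.019
spread = NO-GO - GO = 78.019 - 77.497 = 0.5220

0.5220


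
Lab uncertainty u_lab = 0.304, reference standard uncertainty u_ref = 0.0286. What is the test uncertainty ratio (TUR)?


TUR = u_lab / u_ref
= 0.304 / 0.0286
= 10.6294

10.6294


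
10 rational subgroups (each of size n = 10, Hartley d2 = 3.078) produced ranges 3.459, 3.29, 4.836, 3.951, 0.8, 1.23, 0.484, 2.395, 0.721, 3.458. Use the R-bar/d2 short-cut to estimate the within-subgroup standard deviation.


R_bar = (3.459 + 3.29 + 4.836 + 3.951 + 0.8 + 1.23 + 0.484 + 2.395 + 0.721 + 3.458) / 10
R_bar = 24.624 / 10 = 2.4624
sigma_hat = R_bar / d2 = 2.4624 / 3.078 = 0.8000

0.8000


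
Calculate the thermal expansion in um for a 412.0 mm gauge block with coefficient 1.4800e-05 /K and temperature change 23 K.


dL = L * alpha * dT
= 412.0 * 1.4800e-05 * 23
= 0.1402448 mm
dL_um = 0.1402448 * 1000 = 140.2448 um

140.2448


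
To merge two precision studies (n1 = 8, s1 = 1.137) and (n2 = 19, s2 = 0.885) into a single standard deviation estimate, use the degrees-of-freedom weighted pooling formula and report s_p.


s_p = sqrt(((n1-1)*s1^2 + (n2-1)*s2^2) / (n1+n2-2))
numerator = (8-1)*1.137^2 + (19-1)*0.885^2 = 9.049383 + 14.09805 = 23.147433
denominator = 8 + 19 - 2 = 25
s_p^2 = 23.147433 / 25 = 0.92589732
s_p = sqrt(0.92589732) = 0.9622

0.9622


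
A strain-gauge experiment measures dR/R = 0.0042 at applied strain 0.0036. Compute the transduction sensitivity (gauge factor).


GF = (dR/R) / epsilon
= 0.0042 / 0.0036
= 1.1667

1.1667


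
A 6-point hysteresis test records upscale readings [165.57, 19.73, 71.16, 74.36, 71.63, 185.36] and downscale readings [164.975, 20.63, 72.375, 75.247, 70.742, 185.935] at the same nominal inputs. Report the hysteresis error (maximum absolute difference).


|165.57 - 164.975| = 0.5950
|19.73 - 20.63| = 0.9000
|71.16 - 72.375| = 1.2150
|74.36 - 75.247| = 0.8870
|71.63 - 70.742| = 0.8880
|185.36 - 185.935| = 0.5750
hysteresis = max(diffs) = 1.2150

1.2150


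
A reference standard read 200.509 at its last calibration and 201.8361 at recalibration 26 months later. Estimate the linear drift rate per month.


rate = (v2 - v1) / months
= (201.8361 - 200.509) / 26
= 1.3271 / 26
= 0.0510

0.0510


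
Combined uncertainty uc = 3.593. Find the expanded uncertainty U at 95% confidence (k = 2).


U = k * uc
U = 2 * 3.593
U = 7.1860

7.1860


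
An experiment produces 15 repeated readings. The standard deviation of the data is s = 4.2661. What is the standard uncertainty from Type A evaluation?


u_A = s / sqrt(n)
u_A = 4.2661 / sqrt(15)
u_A = 4.2661 / 3.8729833
u_A = 1.1015

1.1015


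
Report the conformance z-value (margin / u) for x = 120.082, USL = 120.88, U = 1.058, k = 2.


u = U / k = 1.058 / 2 = 0.529
margin = |USL - x| = |120.88 - 120.082| = 0.798
z = margin / u = 0.798 / 0.529
z = 1.5085

1.5085


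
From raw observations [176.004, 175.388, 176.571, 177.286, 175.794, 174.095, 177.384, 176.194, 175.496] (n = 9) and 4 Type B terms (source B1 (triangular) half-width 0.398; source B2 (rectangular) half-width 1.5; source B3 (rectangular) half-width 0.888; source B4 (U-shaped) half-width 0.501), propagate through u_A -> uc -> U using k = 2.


mean = (176.004 + 175.388 + 176.571 + 177.286 + 175.794 + 174.095 + 177.384 + 176.194 + 175.496) / 9 = 176.0235556
s = sqrt(sum((x - mean)^2)/(n-1)) = 1.0141482
u_A = s / sqrt(n) = 1.0141482 / sqrt(9) = 0.3380494
u_B1 = 0.398 / sqrt(6) = 0.16248282
u_B2 = 1.5 / sqrt(3) = 0.8660254
u_B3 = 0.888 / sqrt(3) = 0.51268704
u_B4 = 0.501 / sqrt(2) = 0.3542605
uc = sqrt(0.3380494^2 + 0.16248282^2 + 0.8660254^2 + 0.51268704^2 + 0.3542605^2) = 1.1309406
U = k * uc = 2 * 1.1309406
U = 2.2619

2.2619


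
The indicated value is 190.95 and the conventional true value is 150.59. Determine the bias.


Systematic error = measured - true
= 190.95 - 150.59
= 40.3600

40.3600


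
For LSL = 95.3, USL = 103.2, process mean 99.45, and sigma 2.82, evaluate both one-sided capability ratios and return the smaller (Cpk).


Cpu = (USL - mean) / (3*sigma) = (103.2 - 99.45) / (3*2.82) = 0.4433
Cpl = (mean - LSL) / (3*sigma) = (99.45 - 95.3) / (3*2.82) = 0.4905
Cpk = min(Cpu, Cpl) = 0.4433

0.4433


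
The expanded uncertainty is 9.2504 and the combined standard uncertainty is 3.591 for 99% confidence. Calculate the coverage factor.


k = U / uc
k = 9.2504 / 3.591
k = 2.576

2.576


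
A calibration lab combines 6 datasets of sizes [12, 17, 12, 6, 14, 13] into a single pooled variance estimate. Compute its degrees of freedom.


nu = sum_i (n_i - 1)
nu = ((12 - 1) + (17 - 1) + (12 - 1) + (6 - 1) + (14 - 1) + (13 - 1))
nu = 11 + 16 + 11 + 5 + 13 + 12
nu = 68

68


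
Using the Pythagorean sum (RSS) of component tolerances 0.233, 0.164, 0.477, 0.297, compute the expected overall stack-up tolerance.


RSS = sqrt(0.233^2 + 0.164^2 + 0.477^2 + 0.297^2)
= sqrt(0.396923)
= 0.6300

0.6300


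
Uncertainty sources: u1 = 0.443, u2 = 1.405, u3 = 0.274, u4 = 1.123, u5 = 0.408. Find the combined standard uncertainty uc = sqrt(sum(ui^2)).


uc = sqrt(0.443^2 + 1.405^2 + 0.274^2 + 1.123^2 + 0.408^2)
uc = sqrt(3.672943)
uc = 1.9165

1.9165


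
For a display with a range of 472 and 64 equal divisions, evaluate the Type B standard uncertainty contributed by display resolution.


resolution = range / divisions
resolution = 472 / 64 = 7.375
u_res = resolution / (2*sqrt(3))
u_res = 7.375 / 3.4641016
u_res = 2.1290

2.1290


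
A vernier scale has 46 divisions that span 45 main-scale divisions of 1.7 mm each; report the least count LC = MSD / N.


LC = MSD / n_div
= 1.7 / 46
= 0.0370

0.0370


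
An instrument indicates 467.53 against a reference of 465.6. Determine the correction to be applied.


Correction = standard - reading
= 465.6 - 467.53
= -1.9300

-1.9300


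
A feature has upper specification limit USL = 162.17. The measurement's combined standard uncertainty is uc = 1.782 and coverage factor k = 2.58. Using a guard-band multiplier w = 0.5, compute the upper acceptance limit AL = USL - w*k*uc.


U = k * uc = 2.58 * 1.782 = 4.59756
guard band g = w * U = 0.5 * 4.59756 = 2.29878
AL = USL - g = 162.17 - 2.29878
AL = 159.8712

159.8712


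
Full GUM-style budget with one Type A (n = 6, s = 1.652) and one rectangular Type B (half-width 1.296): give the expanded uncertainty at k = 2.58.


u_A = s / sqrt(n) = 1.652 / sqrt(6) = 0.67442618
u_B = half_width / sqrt(3) = 1.296 / sqrt(3) = 0.74824595
uc = sqrt(u_A^2 + u_B^2) = sqrt(0.67442618^2 + 0.74824595^2) = 1.0073344
U = k * uc = 2.58 * 1.0073344
U = 2.5989

2.5989


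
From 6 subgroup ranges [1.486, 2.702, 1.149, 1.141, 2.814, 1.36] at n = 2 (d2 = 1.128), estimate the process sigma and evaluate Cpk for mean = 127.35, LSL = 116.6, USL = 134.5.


R_bar = (1.486 + 2.702 + 1.149 + 1.141 + 2.814 + 1.36) / 6 = 1.7753333
sigma = R_bar / d2 = 1.7753333 / 1.128 = 1.573877
Cp = (USL - LSL)/(6*sigma) = (134.5 - 116.6)/(6*1.573877) = 1.8955
Cpu = (134.5 - 127.35)/(3*1.573877) = 1.5143
Cpl = (127.35 - 116.6)/(3*1.573877) = 2.2768
Cpk = min(Cpu, Cpl) = 1.5143

1.5143


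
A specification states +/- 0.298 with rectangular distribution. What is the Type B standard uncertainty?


u_B = half_width / sqrt(3)
u_B = 0.298 / 1.7320508
u_B = 0.1721

0.1721


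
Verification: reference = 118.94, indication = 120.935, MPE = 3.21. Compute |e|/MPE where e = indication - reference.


e = indication - reference = 120.935 - 118.94 = 1.9950
|e| = 1.9950
ratio = |e| / MPE = 1.9950 / 3.21
ratio = 0.6215

0.6215


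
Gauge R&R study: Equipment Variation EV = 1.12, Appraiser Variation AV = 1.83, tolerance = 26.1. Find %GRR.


GRR = sqrt(EV^2 + AV^2) = sqrt(1.12^2 + 1.83^2) = 2.1455302
%GRR = GRR / tol * 100 = 2.1455302 / 26.1 * 100
%GRR = 8.2204

8.2204


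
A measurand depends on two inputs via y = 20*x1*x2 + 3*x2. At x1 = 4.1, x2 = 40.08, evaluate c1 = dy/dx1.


y = 20*x1*x2 + 3*x2
dy/dx1 = 20*x2
Evaluate at x2 = 40.08: c1 = 20 * 40.08
c1 = 801.6000

801.6000


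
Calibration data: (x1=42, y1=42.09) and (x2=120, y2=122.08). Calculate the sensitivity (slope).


slope = (y2 - y1) / (x2 - x1)
= (122.08 - 42.09) / (120 - 42)
= 79.9900 / 78
= 1.0255

1.0255


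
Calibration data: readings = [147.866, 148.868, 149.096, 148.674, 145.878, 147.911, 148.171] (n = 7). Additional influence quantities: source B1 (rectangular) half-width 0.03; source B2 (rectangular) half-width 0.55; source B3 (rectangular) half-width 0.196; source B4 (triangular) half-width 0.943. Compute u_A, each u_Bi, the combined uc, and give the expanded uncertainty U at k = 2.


mean = (147.866 + 148.868 + 149.096 + 148.674 + 145.878 + 147.911 + 148.171) / 7 = 148.0662857
s = sqrt(sum((x - mean)^2)/(n-1)) = 1.0751869
u_A = s / sqrt(n) = 1.0751869 / sqrt(7) = 0.40638245
u_B1 = 0.03 / sqrt(3) = 0.017320508
u_B2 = 0.55 / sqrt(3) = 0.31754265
u_B3 = 0.196 / sqrt(3) = 0.11316065
u_B4 = 0.943 / sqrt(6) = 0.38497814
uc = sqrt(0.40638245^2 + 0.017320508^2 + 0.31754265^2 + 0.11316065^2 + 0.38497814^2) = 0.65367693
U = k * uc = 2 * 0.65367693
U = 1.3074

1.3074


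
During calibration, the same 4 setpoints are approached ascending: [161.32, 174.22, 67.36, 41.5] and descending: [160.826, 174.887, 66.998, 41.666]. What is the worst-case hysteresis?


|161.32 - 160.826| = 0.4940
|174.22 - 174.887| = 0.6670
|67.36 - 66.998| = 0.3620
|41.5 - 41.666| = 0.1660
hysteresis = max(diffs) = 0.6670

0.6670


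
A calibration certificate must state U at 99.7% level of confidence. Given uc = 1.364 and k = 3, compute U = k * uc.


U = k * uc
U = 3 * 1.364
U = 4.0920

4.0920


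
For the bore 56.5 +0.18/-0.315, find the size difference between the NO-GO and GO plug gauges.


GO = nominal - lower_tol (smallest hole = maximum material condition)
GO = 56.5 - 0.315 = 56.185
NO-GO = nominal + upper_tol (largest hole = least material condition)
NO-GO = 56.5 + 0.18 = 56.68
spread = NO-GO - GO = 56.68 - 56.185 = 0.4950

0.4950


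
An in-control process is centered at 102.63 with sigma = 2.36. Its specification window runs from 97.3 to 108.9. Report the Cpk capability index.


Cpu = (USL - mean) / (3*sigma) = (108.9 - 102.63) / (3*2.36) = 0.8856
Cpl = (mean - LSL) / (3*sigma) = (102.63 - 97.3) / (3*2.36) = 0.7528
Cpk = min(Cpu, Cpl) = 0.7528

0.7528


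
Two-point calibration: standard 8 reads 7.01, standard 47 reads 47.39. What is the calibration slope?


slope = (y2 - y1) / (x2 - x1)
= (47.39 - 7.01) / (47 - 8)
= 40.3800 / 39
= 1.0354

1.0354


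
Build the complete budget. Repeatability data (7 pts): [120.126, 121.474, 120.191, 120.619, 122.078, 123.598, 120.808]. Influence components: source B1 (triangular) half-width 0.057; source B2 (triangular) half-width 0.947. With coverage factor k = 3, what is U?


mean = (120.126 + 121.474 + 120.191 + 120.619 + 122.078 + 123.598 + 120.808) / 7 = 121.2705714
s = sqrt(sum((x - mean)^2)/(n-1)) = 1.2399115
u_A = s / sqrt(n) = 1.2399115 / sqrt(7) = 0.4686425
u_B1 = 0.057 / sqrt(6) = 0.023270153
u_B2 = 0.947 / sqrt(6) = 0.38661113
uc = sqrt(0.4686425^2 + 0.023270153^2 + 0.38661113^2) = 0.60797653
U = k * uc = 3 * 0.60797653
U = 1.8239

1.8239


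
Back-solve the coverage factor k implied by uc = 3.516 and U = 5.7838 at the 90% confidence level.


k = U / uc
k = 5.7838 / 3.516
k = 1.645

1.645


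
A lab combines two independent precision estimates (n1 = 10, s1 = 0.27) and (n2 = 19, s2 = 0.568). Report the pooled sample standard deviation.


s_p = sqrt(((n1-1)*s1^2 + (n2-1)*s2^2) / (n1+n2-2))
numerator = (10-1)*0.27^2 + (19-1)*0.568^2 = 0.6561 + 5.807232 = 6.463332
denominator = 10 + 19 - 2 = 27
s_p^2 = 6.463332 / 27 = 0.23938267
s_p = sqrt(0.23938267) = 0.4893

0.4893


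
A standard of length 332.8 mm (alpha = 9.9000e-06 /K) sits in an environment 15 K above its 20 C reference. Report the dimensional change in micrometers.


dL = L * alpha * dT
= 332.8 * 9.9000e-06 * 15
= 0.0494208 mm
dL_um = 0.0494208 * 1000 = 49.4208 um

49.4208


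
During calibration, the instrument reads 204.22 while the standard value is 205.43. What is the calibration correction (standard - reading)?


Correction = standard - reading
= 205.43 - 204.22
= 1.2100

1.2100


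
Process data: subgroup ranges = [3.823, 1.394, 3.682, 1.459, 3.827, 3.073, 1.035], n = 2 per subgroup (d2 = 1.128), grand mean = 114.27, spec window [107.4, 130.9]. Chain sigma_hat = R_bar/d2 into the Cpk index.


R_bar = (3.823 + 1.394 + 3.682 + 1.459 + 3.827 + 3.073 + 1.035) / 7 = 2.6132857
sigma = R_bar / d2 = 2.6132857 / 1.128 = 2.3167426
Cp = (USL - LSL)/(6*sigma) = (130.9 - 107.4)/(6*2.3167426) = 1.6906
Cpu = (130.9 - 114.27)/(3*2.3167426) = 2.3927
Cpl = (114.27 - 107.4)/(3*2.3167426) = 0.9885
Cpk = min(Cpu, Cpl) = 0.9885

0.9885


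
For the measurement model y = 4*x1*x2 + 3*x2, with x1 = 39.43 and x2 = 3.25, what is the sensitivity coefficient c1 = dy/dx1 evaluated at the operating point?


y = 4*x1*x2 + 3*x2
dy/dx1 = 4*x2
Evaluate at x2 = 3.25: c1 = 4 * 3.25
c1 = 13.0000

13.0000


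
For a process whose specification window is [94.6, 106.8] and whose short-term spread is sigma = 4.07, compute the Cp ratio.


Cp = (USL - LSL) / (6 * sigma)
= (106.8 - 94.6) / (6 * 4.07)
= 12.2000 / 24.4200
= 0.4996

0.4996


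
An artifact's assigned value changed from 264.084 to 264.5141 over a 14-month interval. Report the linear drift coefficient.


rate = (v2 - v1) / months
= (264.5141 - 264.084) / 14
= 0.4301 / 14
= 0.0307

0.0307


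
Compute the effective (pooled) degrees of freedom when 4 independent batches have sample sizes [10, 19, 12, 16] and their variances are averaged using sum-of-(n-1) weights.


nu = sum_i (n_i - 1)
nu = ((10 - 1) + (19 - 1) + (12 - 1) + (16 - 1))
nu = 9 + 18 + 11 + 15
nu = 53

53


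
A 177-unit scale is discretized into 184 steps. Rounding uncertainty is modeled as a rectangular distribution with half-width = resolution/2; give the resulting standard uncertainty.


resolution = range / divisions
resolution = 177 / 184 = 0.96195652
u_res = resolution / (2*sqrt(3))
u_res = 0.96195652 / 3.4641016
u_res = 0.2777

0.2777


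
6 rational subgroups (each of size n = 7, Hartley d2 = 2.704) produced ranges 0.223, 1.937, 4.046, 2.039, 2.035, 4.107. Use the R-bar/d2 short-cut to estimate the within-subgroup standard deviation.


R_bar = (0.223 + 1.937 + 4.046 + 2.039 + 2.035 + 4.107) / 6
R_bar = 14.387 / 6 = 2.3978333
sigma_hat = R_bar / d2 = 2.3978333 / 2.704 = 0.8868

0.8868


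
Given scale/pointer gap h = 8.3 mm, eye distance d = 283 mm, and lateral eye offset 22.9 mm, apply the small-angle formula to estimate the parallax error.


error = h * offset / d
= 8.3 * 22.9 / 283
= 0.6716

0.6716


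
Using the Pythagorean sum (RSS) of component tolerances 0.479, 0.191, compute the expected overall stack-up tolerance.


RSS = sqrt(0.479^2 + 0.191^2)
= sqrt(0.265922)
= 0.5157

0.5157


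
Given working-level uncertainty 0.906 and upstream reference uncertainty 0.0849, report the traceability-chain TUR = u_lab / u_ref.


TUR = u_lab / u_ref
= 0.906 / 0.0849
= 10.6714

10.6714


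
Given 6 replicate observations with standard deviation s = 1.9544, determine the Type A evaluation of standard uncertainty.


u_A = s / sqrt(n)
u_A = 1.9544 / sqrt(6)
u_A = 1.9544 / 2.4494897
u_A = 0.7979

0.7979


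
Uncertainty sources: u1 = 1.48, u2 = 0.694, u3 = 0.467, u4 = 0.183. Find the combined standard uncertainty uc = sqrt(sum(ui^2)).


uc = sqrt(1.48^2 + 0.694^2 + 0.467^2 + 0.183^2)
uc = sqrt(2.923614)
uc = 1.7099

1.7099


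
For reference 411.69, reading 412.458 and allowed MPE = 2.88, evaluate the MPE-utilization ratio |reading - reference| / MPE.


e = indication - reference = 412.458 - 411.69 = 0.7680
|e| = 0.7680
ratio = |e| / MPE = 0.7680 / 2.88
ratio = 0.2667

0.2667


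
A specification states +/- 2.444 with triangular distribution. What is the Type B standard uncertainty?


u_B = half_width / sqrt(6)
u_B = 2.444 / 2.4494897
u_B = 0.9978

0.9978


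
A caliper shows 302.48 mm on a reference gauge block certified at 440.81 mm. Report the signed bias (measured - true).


Systematic error = measured - true
= 302.48 - 440.81
= -138.3300

-138.3300


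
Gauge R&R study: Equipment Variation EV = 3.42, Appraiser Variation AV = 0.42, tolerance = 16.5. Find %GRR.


GRR = sqrt(EV^2 + AV^2) = sqrt(3.42^2 + 0.42^2) = 3.445693
%GRR = GRR / tol * 100 = 3.445693 / 16.5 * 100
%GRR = 20.8830

20.8830


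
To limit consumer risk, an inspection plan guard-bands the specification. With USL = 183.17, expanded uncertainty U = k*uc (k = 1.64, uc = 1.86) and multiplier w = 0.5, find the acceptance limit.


U = k * uc = 1.64 * 1.86 = 3.0504
guard band g = w * U = 0.5 * 3.0504 = 1.5252
AL = USL - g = 183.17 - 1.5252
AL = 181.6448

181.6448


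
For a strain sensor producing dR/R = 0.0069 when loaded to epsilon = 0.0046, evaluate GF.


GF = (dR/R) / epsilon
= 0.0069 / 0.0046
= 1.5000

1.5000


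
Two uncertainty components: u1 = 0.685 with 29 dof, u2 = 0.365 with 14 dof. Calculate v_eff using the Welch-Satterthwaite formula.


uc = sqrt(u1^2 + u2^2) = sqrt(0.685^2 + 0.365^2) = 0.77617653
v_eff = uc^4 / (u1^4/v1 + u2^4/v2)
= 0.77617653^4 / (0.685^4/29 + 0.365^4/14)
= 0.36294601 / 0.00885992
v_eff = 40.9649

40.9649


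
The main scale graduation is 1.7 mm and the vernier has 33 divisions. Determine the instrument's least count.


LC = MSD / n_div
= 1.7 / 33
= 0.0515

0.0515


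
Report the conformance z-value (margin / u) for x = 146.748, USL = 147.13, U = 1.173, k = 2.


u = U / k = 1.173 / 2 = 0.5865
margin = |USL - x| = |147.13 - 146.748| = 0.382
z = margin / u = 0.382 / 0.5865
z = 0.6513

0.6513


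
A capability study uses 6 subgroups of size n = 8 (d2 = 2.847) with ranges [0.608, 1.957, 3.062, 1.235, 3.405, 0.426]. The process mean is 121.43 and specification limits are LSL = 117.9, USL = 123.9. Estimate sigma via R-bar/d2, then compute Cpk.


R_bar = (0.608 + 1.957 + 3.062 + 1.235 + 3.405 + 0.426) / 6 = 1.7821667
sigma = R_bar / d2 = 1.7821667 / 2.847 = 0.62598058
Cp = (USL - LSL)/(6*sigma) = (123.9 - 117.9)/(6*0.62598058) = 1.5975
Cpu = (123.9 - 121.43)/(3*0.62598058) = 1.3153
Cpl = (121.43 - 117.9)/(3*0.62598058) = 1.8797
Cpk = min(Cpu, Cpl) = 1.3153

1.3153


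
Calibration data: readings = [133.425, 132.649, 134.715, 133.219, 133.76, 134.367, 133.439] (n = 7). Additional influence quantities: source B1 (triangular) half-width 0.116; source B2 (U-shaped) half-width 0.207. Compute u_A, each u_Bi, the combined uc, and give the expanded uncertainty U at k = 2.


mean = (133.425 + 132.649 + 134.715 + 133.219 + 133.76 + 134.367 + 133.439) / 7 = 133.6534286
s = sqrt(sum((x - mean)^2)/(n-1)) = 0.70038557
u_A = s / sqrt(n) = 0.70038557 / sqrt(7) = 0.26472086
u_B1 = 0.116 / sqrt(6) = 0.047356802
u_B2 = 0.207 / sqrt(2) = 0.1463711
uc = sqrt(0.26472086^2 + 0.047356802^2 + 0.1463711^2) = 0.30617691
U = k * uc = 2 * 0.30617691
U = 0.6124

0.6124


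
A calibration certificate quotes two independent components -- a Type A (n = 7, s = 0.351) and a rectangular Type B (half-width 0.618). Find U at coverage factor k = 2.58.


u_A = s / sqrt(n) = 0.351 / sqrt(7) = 0.13266553
u_B = half_width / sqrt(3) = 0.618 / sqrt(3) = 0.35680247
uc = sqrt(u_A^2 + u_B^2) = sqrt(0.13266553^2 + 0.35680247^2) = 0.38066803
U = k * uc = 2.58 * 0.38066803
U = 0.9821

0.9821


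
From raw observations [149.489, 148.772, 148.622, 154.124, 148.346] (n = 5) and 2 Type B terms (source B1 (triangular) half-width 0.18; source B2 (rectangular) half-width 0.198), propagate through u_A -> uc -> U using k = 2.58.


mean = (149.489 + 148.772 + 148.622 + 154.124 + 148.346) / 5 = 149.8706
s = sqrt(sum((x - mean)^2)/(n-1)) = 2.4149202
u_A = s / sqrt(n) = 2.4149202 / sqrt(5) = 1.0799851
u_B1 = 0.18 / sqrt(6) = 0.073484692
u_B2 = 0.198 / sqrt(3) = 0.11431535
uc = sqrt(1.0799851^2 + 0.073484692^2 + 0.11431535^2) = 1.0885016
U = k * uc = 2.58 * 1.0885016
U = 2.8083

2.8083


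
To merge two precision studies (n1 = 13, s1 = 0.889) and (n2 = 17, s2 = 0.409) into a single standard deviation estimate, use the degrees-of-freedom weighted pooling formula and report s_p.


s_p = sqrt(((n1-1)*s1^2 + (n2-1)*s2^2) / (n1+n2-2))
numerator = (13-1)*0.889^2 + (17-1)*0.409^2 = 9.483852 + 2.676496 = 12.160348
denominator = 13 + 17 - 2 = 28
s_p^2 = 12.160348 / 28 = 0.43429814
s_p = sqrt(0.43429814) = 0.6590

0.6590


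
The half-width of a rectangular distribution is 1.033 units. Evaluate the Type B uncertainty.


u_B = half_width / sqrt(3)
u_B = 1.033 / 1.7320508
u_B = 0.5964

0.5964


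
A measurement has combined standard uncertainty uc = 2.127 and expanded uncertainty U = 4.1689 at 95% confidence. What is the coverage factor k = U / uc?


k = U / uc
k = 4.1689 / 2.127
k = 1.96

1.96


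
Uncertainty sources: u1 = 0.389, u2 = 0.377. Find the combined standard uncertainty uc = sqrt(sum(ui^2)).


uc = sqrt(0.389^2 + 0.377^2)
uc = sqrt(0.29345)
uc = 0.5417

0.5417


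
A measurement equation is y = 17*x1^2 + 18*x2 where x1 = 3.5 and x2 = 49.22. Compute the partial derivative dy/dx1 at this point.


y = 17*x1^2 + 18*x2
dy/dx1 = 2*17*x1
Evaluate at x1 = 3.5: c1 = 34 * 3.5
c1 = 119.0000

119.0000


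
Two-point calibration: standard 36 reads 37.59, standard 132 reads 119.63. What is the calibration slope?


slope = (y2 - y1) / (x2 - x1)
= (119.63 - 37.59) / (132 - 36)
= 82.0400 / 96
= 0.8546

0.8546


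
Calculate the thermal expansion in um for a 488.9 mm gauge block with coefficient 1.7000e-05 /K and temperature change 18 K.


dL = L * alpha * dT
= 488.9 * 1.7000e-05 * 18
= 0.1496034 mm
dL_um = 0.1496034 * 1000 = 149.6034 um

149.6034


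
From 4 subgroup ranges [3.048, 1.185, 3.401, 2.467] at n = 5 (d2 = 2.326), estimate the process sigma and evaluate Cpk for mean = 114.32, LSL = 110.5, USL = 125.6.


R_bar = (3.048 + 1.185 + 3.401 + 2.467) / 4 = 2.52525
sigma = R_bar / d2 = 2.52525 / 2.326 = 1.0856621
Cp = (USL - LSL)/(6*sigma) = (125.6 - 110.5)/(6*1.0856621) = 2.3181
Cpu = (125.6 - 114.32)/(3*1.0856621) = 3.4633
Cpl = (114.32 - 110.5)/(3*1.0856621) = 1.1729
Cpk = min(Cpu, Cpl) = 1.1729

1.1729


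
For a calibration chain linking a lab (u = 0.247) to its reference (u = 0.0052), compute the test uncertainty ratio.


TUR = u_lab / u_ref
= 0.247 / 0.0052
= 47.5000

47.5000


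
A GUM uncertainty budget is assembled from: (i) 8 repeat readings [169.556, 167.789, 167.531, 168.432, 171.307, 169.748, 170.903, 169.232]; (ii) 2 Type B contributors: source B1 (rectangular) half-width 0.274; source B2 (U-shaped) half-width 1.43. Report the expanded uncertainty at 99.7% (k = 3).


mean = (169.556 + 167.789 + 167.531 + 168.432 + 171.307 + 169.748 + 170.903 + 169.232) / 8 = 169.31225
s = sqrt(sum((x - mean)^2)/(n-1)) = 1.3645108
u_A = s / sqrt(n) = 1.3645108 / sqrt(8) = 0.48242742
u_B1 = 0.274 / sqrt(3) = 0.15819397
u_B2 = 1.43 / sqrt(2) = 1.0111627
uc = sqrt(0.48242742^2 + 0.15819397^2 + 1.0111627^2) = 1.1314643
U = k * uc = 3 * 1.1314643
U = 3.3944

3.3944


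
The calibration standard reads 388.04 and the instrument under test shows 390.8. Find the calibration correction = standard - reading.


Correction = standard - reading
= 388.04 - 390.8
= -2.7600

-2.7600


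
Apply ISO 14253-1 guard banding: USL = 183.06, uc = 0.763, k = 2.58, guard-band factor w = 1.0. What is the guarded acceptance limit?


U = k * uc = 2.58 * 0.763 = 1.96854
guard band g = w * U = 1.0 * 1.96854 = 1.96854
AL = USL - g = 183.06 - 1.96854
AL = 181.0915

181.0915


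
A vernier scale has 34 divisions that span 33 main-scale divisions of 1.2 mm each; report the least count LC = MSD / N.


LC = MSD / n_div
= 1.2 / 34
= 0.0353

0.0353


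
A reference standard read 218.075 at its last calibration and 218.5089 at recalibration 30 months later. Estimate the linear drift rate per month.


rate = (v2 - v1) / months
= (218.5089 - 218.075) / 30
= 0.4339 / 30
= 0.0145

0.0145


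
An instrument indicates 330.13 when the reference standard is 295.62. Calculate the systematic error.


Systematic error = measured - true
= 330.13 - 295.62
= 34.5100

34.5100


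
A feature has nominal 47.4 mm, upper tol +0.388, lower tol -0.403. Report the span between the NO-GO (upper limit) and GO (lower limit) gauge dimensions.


GO = nominal - lower_tol (smallest hole = maximum material condition)
GO = 47.4 - 0.403 = 46.997
NO-GO = nominal + upper_tol (largest hole = least material condition)
NO-GO = 47.4 + 0.388 = 47.788
spread = NO-GO - GO = 47.788 - 46.997 = 0.7910

0.7910


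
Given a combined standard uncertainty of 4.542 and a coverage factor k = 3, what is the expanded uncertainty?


U = k * uc
U = 3 * 4.542
U = 13.6260

13.6260


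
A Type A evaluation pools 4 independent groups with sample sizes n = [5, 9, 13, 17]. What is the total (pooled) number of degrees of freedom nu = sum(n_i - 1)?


nu = sum_i (n_i - 1)
nu = ((5 - 1) + (9 - 1) + (13 - 1) + (17 - 1))
nu = 4 + 8 + 12 + 16
nu = 40

40


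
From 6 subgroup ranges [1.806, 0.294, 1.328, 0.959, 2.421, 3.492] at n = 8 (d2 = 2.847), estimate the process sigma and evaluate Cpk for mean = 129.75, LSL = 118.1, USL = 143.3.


R_bar = (1.806 + 0.294 + 1.328 + 0.959 + 2.421 + 3.492) / 6 = 1.7166667
sigma = R_bar / d2 = 1.7166667 / 2.847 = 0.6029739
Cp = (USL - LSL)/(6*sigma) = (143.3 - 118.1)/(6*0.6029739) = 6.9655
Cpu = (143.3 - 129.75)/(3*0.6029739) = 7.4907
Cpl = (129.75 - 118.1)/(3*0.6029739) = 6.4403
Cpk = min(Cpu, Cpl) = 6.4403

6.4403


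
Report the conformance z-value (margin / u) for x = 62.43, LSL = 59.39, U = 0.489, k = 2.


u = U / k = 0.489 / 2 = 0.2445
margin = |LSL - x| = |59.39 - 62.43| = 3.04
z = margin / u = 3.04 / 0.2445
z = 12.4335

12.4335


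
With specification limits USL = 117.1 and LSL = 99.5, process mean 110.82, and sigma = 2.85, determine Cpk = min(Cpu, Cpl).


Cpu = (USL - mean) / (3*sigma) = (117.1 - 110.82) / (3*2.85) = 0.7345
Cpl = (mean - LSL) / (3*sigma) = (110.82 - 99.5) / (3*2.85) = 1.3240
Cpk = min(Cpu, Cpl) = 0.7345

0.7345


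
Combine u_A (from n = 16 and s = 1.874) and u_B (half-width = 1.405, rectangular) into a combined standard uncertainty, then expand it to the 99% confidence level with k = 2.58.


u_A = s / sqrt(n) = 1.874 / sqrt(16) = 0.4685
u_B = half_width / sqrt(3) = 1.405 / sqrt(3) = 0.81117713
uc = sqrt(u_A^2 + u_B^2) = sqrt(0.4685^2 + 0.81117713^2) = 0.93675001
U = k * uc = 2.58 * 0.93675001
U = 2.4168

2.4168


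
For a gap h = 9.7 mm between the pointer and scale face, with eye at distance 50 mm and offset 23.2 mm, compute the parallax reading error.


error = h * offset / d
= 9.7 * 23.2 / 50
= 4.5008

4.5008


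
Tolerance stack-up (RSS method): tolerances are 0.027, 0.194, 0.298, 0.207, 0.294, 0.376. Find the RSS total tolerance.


RSS = sqrt(0.027^2 + 0.194^2 + 0.298^2 + 0.207^2 + 0.294^2 + 0.376^2)
= sqrt(0.39783)
= 0.6307

0.6307


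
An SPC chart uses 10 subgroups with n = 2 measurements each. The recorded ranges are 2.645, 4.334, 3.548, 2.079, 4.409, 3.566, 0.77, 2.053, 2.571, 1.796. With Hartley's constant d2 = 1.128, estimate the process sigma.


R_bar = (2.645 + 4.334 + 3.548 + 2.079 + 4.409 + 3.566 + 0.77 + 2.053 + 2.571 + 1.796) / 10
R_bar = 27.771 / 10 = 2.7771
sigma_hat = R_bar / d2 = 2.7771 / 1.128 = 2.4620

2.4620


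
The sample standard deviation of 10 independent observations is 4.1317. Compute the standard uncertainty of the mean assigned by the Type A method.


u_A = s / sqrt(n)
u_A = 4.1317 / sqrt(10)
u_A = 4.1317 / 3.1622777
u_A = 1.3066

1.3066


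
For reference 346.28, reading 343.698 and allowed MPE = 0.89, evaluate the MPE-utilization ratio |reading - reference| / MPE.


e = indication - reference = 343.698 - 346.28 = -2.5820
|e| = 2.5820
ratio = |e| / MPE = 2.5820 / 0.89
ratio = 2.9011

2.9011


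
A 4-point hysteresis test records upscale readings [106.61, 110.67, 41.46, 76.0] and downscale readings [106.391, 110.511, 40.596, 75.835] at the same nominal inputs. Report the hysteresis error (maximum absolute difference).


|106.61 - 106.391| = 0.2190
|110.67 - 110.511| = 0.1590
|41.46 - 40.596| = 0.8640
|76.0 - 75.835| = 0.1650
hysteresis = max(diffs) = 0.8640

0.8640


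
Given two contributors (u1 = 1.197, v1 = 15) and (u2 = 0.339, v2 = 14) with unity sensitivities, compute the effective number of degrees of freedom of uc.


uc = sqrt(u1^2 + u2^2) = sqrt(1.197^2 + 0.339^2) = 1.244078
v_eff = uc^4 / (u1^4/v1 + u2^4/v2)
= 1.244078^4 / (1.197^4/15 + 0.339^4/14)
= 2.3954684 / 0.13780612
v_eff = 17.3829

17.3829


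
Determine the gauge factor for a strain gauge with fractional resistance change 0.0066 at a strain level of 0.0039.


GF = (dR/R) / epsilon
= 0.0066 / 0.0039
= 1.6923

1.6923


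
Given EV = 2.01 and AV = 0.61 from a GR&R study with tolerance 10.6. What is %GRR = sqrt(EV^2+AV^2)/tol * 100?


GRR = sqrt(EV^2 + AV^2) = sqrt(2.01^2 + 0.61^2) = 2.1005237
%GRR = GRR / tol * 100 = 2.1005237 / 10.6 * 100
%GRR = 19.8163

19.8163


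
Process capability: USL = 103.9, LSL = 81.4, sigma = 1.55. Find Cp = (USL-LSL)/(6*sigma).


Cp = (USL - LSL) / (6 * sigma)
= (103.9 - 81.4) / (6 * 1.55)
= 22.5000 / 9.3000
= 2.4194

2.4194


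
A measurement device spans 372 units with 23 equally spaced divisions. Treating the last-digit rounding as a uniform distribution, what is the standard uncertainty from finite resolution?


resolution = range / divisions
resolution = 372 / 23 = 16.173913
u_res = resolution / (2*sqrt(3))
u_res = 16.173913 / 3.4641016
u_res = 4.6690

4.6690


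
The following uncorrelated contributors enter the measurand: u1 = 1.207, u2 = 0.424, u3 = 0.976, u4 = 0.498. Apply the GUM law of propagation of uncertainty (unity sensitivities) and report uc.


uc = sqrt(1.207^2 + 0.424^2 + 0.976^2 + 0.498^2)
uc = sqrt(2.837205)
uc = 1.6844

1.6844


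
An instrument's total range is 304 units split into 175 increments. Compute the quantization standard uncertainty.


resolution = range / divisions
resolution = 304 / 175 = 1.7371429
u_res = resolution / (2*sqrt(3))
u_res = 1.7371429 / 3.4641016
u_res = 0.5015

0.5015


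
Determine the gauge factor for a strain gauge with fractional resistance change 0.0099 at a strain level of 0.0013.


GF = (dR/R) / epsilon
= 0.0099 / 0.0013
= 7.6154

7.6154


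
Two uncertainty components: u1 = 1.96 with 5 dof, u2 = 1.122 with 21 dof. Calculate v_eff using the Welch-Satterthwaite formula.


uc = sqrt(u1^2 + u2^2) = sqrt(1.96^2 + 1.122^2) = 2.2584251
v_eff = uc^4 / (u1^4/v1 + u2^4/v2)
= 2.2584251^4 / (1.96^4/5 + 1.122^4/21)
= 26.014936 / 3.0270443
v_eff = 8.5942

8.5942


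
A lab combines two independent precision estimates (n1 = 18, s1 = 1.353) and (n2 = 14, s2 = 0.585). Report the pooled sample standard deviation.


s_p = sqrt(((n1-1)*s1^2 + (n2-1)*s2^2) / (n1+n2-2))
numerator = (18-1)*1.353^2 + (14-1)*0.585^2 = 31.120353 + 4.448925 = 35.569278
denominator = 18 + 14 - 2 = 30
s_p^2 = 35.569278 / 30 = 1.1856426
s_p = sqrt(1.1856426) = 1.0889

1.0889


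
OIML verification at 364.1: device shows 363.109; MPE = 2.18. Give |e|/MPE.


e = indication - reference = 363.109 - 364.1 = -0.9910
|e| = 0.9910
ratio = |e| / MPE = 0.9910 / 2.18
ratio = 0.4546

0.4546


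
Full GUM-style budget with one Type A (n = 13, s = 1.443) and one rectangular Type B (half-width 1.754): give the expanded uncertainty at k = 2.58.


u_A = s / sqrt(n) = 1.443 / sqrt(13) = 0.40021619
u_B = half_width / sqrt(3) = 1.754 / sqrt(3) = 1.0126724
uc = sqrt(u_A^2 + u_B^2) = sqrt(0.40021619^2 + 1.0126724^2) = 1.0888886
U = k * uc = 2.58 * 1.0888886
U = 2.8093

2.8093


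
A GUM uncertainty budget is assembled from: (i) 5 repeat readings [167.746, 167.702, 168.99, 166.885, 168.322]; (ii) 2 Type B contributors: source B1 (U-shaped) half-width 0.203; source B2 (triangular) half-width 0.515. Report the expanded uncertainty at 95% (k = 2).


mean = (167.746 + 167.702 + 168.99 + 166.885 + 168.322) / 5 = 167.929
s = sqrt(sum((x - mean)^2)/(n-1)) = 0.78344177
u_A = s / sqrt(n) = 0.78344177 / sqrt(5) = 0.35036581
u_B1 = 0.203 / sqrt(2) = 0.14354268
u_B2 = 0.515 / sqrt(6) = 0.21024787
uc = sqrt(0.35036581^2 + 0.14354268^2 + 0.21024787^2) = 0.4330876
U = k * uc = 2 * 0.4330876
U = 0.8662

0.8662


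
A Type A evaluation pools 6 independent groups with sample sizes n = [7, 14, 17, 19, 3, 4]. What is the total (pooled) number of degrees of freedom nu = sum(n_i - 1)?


nu = sum_i (n_i - 1)
nu = ((7 - 1) + (14 - 1) + (17 - 1) + (19 - 1) + (3 - 1) + (4 - 1))
nu = 6 + 13 + 16 + 18 + 2 + 3
nu = 58

58


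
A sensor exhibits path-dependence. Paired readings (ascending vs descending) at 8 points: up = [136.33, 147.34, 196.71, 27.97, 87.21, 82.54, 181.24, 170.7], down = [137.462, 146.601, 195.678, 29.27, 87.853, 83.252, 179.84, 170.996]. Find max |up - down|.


|136.33 - 137.462| = 1.1320
|147.34 - 146.601| = 0.7390
|196.71 - 195.678| = 1.0320
|27.97 - 29.27| = 1.3000
|87.21 - 87.853| = 0.6430
|82.54 - 83.252| = 0.7120
|181.24 - 179.84| = 1.4000
|170.7 - 170.996| = 0.2960
hysteresis = max(diffs) = 1.4000

1.4000


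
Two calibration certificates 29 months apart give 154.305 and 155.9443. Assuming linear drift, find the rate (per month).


rate = (v2 - v1) / months
= (155.9443 - 154.305) / 29
= 1.6393 / 29
= 0.0565

0.0565


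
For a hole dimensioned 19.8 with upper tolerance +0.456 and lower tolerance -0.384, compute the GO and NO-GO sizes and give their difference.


GO = nominal - lower_tol (smallest hole = maximum material condition)
GO = 19.8 - 0.384 = 19.416
NO-GO = nominal + upper_tol (largest hole = least material condition)
NO-GO = 19.8 + 0.456 = 20.256
spread = NO-GO - GO = 20.256 - 19.416 = 0.8400

0.8400


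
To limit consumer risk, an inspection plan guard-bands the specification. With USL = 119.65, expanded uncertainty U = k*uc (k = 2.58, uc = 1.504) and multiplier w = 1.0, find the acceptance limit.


U = k * uc = 2.58 * 1.504 = 3.88032
guard band g = w * U = 1.0 * 3.88032 = 3.88032
AL = USL - g = 119.65 - 3.88032
AL = 115.7697

115.7697
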